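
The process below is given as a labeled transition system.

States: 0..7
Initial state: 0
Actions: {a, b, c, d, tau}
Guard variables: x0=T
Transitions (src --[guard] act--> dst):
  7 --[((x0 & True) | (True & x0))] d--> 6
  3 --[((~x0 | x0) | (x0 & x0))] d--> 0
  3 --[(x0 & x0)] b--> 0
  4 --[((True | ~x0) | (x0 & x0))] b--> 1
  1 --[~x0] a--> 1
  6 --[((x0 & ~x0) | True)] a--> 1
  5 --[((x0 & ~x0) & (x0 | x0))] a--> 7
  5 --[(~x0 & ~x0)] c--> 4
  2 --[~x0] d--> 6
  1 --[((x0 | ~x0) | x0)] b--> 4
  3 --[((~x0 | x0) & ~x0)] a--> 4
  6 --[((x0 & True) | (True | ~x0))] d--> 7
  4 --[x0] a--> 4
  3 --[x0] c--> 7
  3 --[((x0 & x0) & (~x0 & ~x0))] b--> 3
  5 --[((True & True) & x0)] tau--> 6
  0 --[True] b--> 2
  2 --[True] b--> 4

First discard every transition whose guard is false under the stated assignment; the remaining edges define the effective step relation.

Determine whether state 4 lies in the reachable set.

After dropping false guards: 12 live edges.
L0 = {0}
L1 = {2}  now seen {0,2}
L2 = {4}  now seen {0,2,4}
L3 = {1}  now seen {0,1,2,4}
Reach set: {0,1,2,4}
trace reaching 4: b·b

Answer: REACHABLE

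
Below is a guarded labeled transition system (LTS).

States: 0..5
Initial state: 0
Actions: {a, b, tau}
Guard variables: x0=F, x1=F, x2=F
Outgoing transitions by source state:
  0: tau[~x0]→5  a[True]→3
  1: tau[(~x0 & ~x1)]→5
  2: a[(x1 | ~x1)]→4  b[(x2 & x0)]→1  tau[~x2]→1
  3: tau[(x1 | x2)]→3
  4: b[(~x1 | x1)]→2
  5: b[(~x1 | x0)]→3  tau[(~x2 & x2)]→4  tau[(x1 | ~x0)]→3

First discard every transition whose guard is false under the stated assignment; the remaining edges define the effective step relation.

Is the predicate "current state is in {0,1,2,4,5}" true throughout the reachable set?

Inv-set: {0,1,2,4,5}
Reach set: {0,3,5}
  0: ok
  3: ✗ unsafe
  5: ok
reach 3 via a — violates

Answer: INVARIANT VIOLATED at state 3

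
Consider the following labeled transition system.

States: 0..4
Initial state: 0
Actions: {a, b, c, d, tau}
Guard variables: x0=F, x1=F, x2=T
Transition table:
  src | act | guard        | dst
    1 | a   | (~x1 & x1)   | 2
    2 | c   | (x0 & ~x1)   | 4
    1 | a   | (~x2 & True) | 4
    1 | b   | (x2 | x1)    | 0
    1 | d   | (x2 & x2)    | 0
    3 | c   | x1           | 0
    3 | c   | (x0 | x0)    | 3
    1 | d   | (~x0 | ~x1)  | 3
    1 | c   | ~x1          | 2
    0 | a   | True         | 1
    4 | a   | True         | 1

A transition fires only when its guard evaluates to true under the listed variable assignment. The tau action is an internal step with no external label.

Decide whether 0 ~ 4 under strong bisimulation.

Bisimulation quotient by refinement:
  round 0: {{0,1,2,3,4}}
  round 1: {{0,4},{1},{2,3}}
Fixed point at round 2; 3 class(es).
class of 0: {0,4}; class of 4: {0,4}

Answer: BISIMILAR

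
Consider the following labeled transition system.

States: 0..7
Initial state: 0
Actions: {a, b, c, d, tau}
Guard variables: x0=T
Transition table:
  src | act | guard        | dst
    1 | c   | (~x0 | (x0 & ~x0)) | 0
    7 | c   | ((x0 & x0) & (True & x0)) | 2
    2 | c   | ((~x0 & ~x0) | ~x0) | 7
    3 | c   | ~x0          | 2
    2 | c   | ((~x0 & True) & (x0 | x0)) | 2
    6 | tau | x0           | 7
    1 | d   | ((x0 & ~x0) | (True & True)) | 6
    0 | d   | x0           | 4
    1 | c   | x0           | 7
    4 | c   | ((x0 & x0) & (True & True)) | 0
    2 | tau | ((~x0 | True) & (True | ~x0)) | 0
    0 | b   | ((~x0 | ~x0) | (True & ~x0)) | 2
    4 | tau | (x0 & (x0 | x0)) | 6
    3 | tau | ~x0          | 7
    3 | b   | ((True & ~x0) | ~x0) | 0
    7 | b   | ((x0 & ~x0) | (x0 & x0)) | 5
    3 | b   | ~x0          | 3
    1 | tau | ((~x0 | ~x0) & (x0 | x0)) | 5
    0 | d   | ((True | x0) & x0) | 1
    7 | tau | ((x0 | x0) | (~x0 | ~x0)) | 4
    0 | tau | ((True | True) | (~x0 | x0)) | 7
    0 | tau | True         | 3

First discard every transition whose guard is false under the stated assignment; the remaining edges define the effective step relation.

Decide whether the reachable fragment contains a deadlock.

Answer: DEADLOCK at state 3

Trace:
R = {0,1,2,3,4,5,6,7}
  0: d→1  d→4  tau→3  tau→7  [4 exit(s)]
  1: c→7  d→6  [2 exit(s)]
  2: tau→0  [1 exit(s)]
  3: ∅  [STUCK]
  4: c→0  tau→6  [2 exit(s)]
  5: ∅  [STUCK]
  6: tau→7  [1 exit(s)]
  7: b→5  c→2  tau→4  [3 exit(s)]
witness 3: tau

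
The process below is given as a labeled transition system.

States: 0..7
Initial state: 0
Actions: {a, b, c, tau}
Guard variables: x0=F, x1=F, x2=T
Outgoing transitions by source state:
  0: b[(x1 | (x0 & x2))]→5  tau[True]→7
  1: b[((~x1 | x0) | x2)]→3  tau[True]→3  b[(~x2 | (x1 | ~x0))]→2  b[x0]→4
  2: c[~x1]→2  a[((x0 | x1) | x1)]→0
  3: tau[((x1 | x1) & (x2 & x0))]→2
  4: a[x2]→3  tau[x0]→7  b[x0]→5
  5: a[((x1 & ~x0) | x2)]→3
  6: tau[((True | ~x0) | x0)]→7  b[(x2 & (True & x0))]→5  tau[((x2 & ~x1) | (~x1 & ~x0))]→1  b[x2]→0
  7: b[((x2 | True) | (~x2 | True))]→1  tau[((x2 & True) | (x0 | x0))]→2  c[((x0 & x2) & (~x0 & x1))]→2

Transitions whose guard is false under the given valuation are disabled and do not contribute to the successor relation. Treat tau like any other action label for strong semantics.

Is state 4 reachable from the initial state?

12 transition(s) survive guard evaluation.
depth 0: {0}
depth 1: {7}  now seen {0,7}
depth 2: {1,2}  now seen {0,1,2,7}
depth 3: {3}  now seen {0,1,2,3,7}
Reachable = {0,1,2,3,7}

Answer: UNREACHABLE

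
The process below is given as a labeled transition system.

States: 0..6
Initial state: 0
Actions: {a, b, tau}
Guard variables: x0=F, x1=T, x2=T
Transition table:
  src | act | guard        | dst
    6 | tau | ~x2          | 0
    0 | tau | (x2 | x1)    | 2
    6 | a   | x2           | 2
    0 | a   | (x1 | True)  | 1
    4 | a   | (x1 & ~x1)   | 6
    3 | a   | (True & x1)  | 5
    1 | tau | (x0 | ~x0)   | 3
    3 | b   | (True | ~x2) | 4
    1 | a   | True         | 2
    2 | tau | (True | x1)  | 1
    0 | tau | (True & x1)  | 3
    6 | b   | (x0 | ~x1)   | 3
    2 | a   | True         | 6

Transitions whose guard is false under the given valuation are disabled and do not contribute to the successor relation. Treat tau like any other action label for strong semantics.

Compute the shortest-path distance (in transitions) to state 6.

BFS to 6:
  L0 = {0}
  L1 = {1,2,3}
  L2 = {4,5,6}
first hit 6 at d=2 via tau·a

Answer: 2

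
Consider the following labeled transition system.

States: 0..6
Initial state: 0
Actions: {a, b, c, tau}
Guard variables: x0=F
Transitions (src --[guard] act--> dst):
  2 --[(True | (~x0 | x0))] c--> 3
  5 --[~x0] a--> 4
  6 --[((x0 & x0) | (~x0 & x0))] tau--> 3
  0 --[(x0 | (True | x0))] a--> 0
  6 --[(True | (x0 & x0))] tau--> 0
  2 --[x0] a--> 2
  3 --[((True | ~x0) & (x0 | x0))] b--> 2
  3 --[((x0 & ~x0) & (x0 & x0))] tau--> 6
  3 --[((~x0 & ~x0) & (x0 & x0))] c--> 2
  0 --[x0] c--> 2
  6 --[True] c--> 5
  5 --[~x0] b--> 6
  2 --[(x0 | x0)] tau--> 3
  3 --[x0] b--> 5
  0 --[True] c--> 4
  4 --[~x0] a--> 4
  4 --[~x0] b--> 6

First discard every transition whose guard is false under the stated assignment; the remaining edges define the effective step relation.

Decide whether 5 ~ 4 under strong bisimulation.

Refine partition for ~:
  round 0: {{0,1,2,3,4,5,6}}
  round 1: {{0},{1,3},{2},{4,5},{6}}
stable after 2 split(s): 5 block(s)
[5]={4,5}  [4]={4,5}

Answer: BISIMILAR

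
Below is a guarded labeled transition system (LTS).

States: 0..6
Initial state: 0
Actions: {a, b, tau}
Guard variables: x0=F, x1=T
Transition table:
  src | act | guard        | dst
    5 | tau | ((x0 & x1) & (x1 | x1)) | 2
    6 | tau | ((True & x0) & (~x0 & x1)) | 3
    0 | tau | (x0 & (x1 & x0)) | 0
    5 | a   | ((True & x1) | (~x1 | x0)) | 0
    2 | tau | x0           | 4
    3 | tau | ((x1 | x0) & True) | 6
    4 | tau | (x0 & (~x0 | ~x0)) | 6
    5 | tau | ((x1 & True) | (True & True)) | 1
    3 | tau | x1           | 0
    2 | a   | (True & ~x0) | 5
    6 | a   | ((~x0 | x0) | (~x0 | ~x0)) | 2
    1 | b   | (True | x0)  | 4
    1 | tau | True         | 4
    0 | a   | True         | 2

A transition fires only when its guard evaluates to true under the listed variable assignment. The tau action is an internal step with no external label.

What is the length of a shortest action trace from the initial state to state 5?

Answer: 2

Analysis:
Layered search for 5:
  Layer 0: {0}
  Layer 1: {2}
  Layer 2: {5}
5 enters at depth 2; path a·a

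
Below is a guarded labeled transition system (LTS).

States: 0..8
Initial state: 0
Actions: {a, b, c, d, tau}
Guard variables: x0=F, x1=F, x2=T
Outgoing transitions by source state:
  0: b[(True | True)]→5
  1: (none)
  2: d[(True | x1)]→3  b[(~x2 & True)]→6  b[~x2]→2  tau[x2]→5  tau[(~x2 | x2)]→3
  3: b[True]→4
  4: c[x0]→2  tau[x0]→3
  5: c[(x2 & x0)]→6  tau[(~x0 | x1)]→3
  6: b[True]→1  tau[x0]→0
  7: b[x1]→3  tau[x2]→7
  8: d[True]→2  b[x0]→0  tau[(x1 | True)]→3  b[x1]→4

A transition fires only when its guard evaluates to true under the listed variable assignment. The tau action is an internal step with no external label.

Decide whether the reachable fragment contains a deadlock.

R = {0,3,4,5}
  0: b→5  [1 out]
  3: b→4  [1 out]
  4: ∅  [STUCK]
  5: tau→3  [1 out]
trace reaching 4: b·tau·b

Answer: DEADLOCK at state 4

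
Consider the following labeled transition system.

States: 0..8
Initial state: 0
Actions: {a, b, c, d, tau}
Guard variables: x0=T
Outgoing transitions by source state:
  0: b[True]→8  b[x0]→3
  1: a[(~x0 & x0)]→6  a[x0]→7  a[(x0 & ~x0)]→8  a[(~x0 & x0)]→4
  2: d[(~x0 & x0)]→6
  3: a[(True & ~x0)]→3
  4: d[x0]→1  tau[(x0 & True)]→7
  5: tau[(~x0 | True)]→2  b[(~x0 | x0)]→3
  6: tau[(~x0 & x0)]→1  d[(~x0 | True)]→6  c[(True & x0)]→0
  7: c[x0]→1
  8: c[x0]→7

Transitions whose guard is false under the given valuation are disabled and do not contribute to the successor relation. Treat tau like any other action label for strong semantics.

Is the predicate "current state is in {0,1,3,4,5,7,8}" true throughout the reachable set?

Safe = {0,1,3,4,5,7,8}
Reach set: {0,1,3,7,8}
  0: ok
  1: ok
  3: ok
  7: ok
  8: ok

Answer: INVARIANT HOLDS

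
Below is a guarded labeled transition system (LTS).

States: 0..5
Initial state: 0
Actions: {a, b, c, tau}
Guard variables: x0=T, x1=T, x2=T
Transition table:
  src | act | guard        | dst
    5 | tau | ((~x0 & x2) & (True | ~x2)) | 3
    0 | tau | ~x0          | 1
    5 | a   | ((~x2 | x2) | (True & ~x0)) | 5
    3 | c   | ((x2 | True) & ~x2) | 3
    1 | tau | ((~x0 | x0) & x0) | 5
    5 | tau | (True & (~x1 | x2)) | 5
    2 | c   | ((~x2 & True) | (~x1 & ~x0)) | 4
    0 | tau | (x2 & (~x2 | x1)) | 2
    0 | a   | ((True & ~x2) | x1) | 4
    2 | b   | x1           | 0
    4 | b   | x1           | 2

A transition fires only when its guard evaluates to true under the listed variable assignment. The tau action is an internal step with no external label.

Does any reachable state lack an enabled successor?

Answer: DEADLOCK-FREE

Working:
Reach set: {0,2,4}
  0: a→4  tau→2  [deg 2]
  2: b→0  [deg 1]
  4: b→2  [deg 1]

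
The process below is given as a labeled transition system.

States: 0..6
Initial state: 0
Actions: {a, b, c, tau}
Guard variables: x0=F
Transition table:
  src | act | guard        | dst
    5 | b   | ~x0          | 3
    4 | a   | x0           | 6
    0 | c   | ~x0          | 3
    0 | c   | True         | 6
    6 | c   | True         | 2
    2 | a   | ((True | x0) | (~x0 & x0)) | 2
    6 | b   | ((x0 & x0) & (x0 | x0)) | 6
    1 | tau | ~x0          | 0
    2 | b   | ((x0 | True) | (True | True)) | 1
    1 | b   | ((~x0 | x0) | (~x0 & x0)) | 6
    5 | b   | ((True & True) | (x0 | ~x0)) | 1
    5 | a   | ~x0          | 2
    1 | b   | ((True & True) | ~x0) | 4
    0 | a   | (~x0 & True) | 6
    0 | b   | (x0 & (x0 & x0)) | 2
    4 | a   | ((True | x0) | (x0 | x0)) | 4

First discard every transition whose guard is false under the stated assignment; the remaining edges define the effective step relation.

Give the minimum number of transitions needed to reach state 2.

Breadth-first toward 2:
  Layer 0: {0}
  Layer 1: {3,6}
  Layer 2: {2}
2 enters at depth 2; path a·c

Answer: 2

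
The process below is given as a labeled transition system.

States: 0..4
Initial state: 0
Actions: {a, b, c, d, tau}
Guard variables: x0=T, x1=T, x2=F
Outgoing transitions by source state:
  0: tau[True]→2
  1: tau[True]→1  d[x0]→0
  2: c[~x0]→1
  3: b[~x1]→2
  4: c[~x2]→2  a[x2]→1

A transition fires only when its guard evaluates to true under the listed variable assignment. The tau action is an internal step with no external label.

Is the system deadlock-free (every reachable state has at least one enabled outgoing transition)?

Answer: DEADLOCK at state 2

Analysis:
R = {0,2}
  0: tau→2  [1 out]
  2: ∅  [no exit]
witness 2: tau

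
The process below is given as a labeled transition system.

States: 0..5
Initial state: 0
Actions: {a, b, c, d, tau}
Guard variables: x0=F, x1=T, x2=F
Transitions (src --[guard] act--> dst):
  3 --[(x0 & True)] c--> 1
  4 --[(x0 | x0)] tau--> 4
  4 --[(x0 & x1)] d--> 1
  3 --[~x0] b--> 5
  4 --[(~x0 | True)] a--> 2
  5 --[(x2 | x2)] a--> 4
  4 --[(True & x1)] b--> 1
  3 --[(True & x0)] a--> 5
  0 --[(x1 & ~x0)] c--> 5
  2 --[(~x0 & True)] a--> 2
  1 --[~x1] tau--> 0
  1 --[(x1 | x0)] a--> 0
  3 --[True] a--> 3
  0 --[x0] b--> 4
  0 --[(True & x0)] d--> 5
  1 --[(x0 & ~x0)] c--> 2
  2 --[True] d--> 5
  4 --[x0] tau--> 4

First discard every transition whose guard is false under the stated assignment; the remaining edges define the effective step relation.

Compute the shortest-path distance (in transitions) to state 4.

BFS to 4:
  L0 = {0}
  L1 = {5}
4 never appears.

Answer: UNREACHABLE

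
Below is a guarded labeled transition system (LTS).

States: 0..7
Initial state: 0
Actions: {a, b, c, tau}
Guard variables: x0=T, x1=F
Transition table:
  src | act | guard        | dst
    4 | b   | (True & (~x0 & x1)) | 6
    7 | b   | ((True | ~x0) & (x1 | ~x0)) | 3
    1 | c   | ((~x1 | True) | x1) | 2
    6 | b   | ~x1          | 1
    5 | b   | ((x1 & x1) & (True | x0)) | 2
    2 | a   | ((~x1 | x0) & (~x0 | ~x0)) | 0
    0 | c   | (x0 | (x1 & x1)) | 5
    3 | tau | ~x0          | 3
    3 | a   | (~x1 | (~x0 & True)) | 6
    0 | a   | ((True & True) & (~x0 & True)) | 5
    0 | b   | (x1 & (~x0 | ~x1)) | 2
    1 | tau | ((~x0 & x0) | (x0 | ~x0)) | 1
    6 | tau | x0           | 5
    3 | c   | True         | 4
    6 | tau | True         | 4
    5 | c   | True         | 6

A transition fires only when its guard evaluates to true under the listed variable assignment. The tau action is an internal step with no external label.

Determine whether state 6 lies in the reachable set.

Answer: REACHABLE

Working:
Guard filter leaves 9 enabled edge(s).
L0 = {0}
L1 = {5}  total {0,5}
L2 = {6}  total {0,5,6}
L3 = {1,4}  total {0,1,4,5,6}
L4 = {2}  total {0,1,2,4,5,6}
Reachable = {0,1,2,4,5,6}
witness 6: c·c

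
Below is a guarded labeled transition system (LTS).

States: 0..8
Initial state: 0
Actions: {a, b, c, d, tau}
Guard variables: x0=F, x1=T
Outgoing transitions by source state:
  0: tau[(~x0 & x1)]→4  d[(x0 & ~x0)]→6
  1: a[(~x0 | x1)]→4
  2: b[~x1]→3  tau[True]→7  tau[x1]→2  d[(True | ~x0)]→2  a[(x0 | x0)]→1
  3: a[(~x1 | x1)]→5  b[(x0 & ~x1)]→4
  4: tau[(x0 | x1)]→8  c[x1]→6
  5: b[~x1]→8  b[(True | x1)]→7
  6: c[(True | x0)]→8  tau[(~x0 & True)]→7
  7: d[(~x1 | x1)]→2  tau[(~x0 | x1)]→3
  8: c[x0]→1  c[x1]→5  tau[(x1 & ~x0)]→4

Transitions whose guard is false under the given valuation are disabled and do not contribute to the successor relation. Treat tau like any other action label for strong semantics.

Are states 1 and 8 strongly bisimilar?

Compute ~ classes (split until stable):
  P[0] = {{0,1,2,3,4,5,6,7,8}}
  P[1] = {{0},{1,3},{2,7},{4,6,8},{5}}
  P[2] = {{0},{1},{2},{3},{4},{5},{6},{7},{8}}
stable after 3 split(s): 9 block(s)
class of 1: {1}; class of 8: {8}

Answer: NOT BISIMILAR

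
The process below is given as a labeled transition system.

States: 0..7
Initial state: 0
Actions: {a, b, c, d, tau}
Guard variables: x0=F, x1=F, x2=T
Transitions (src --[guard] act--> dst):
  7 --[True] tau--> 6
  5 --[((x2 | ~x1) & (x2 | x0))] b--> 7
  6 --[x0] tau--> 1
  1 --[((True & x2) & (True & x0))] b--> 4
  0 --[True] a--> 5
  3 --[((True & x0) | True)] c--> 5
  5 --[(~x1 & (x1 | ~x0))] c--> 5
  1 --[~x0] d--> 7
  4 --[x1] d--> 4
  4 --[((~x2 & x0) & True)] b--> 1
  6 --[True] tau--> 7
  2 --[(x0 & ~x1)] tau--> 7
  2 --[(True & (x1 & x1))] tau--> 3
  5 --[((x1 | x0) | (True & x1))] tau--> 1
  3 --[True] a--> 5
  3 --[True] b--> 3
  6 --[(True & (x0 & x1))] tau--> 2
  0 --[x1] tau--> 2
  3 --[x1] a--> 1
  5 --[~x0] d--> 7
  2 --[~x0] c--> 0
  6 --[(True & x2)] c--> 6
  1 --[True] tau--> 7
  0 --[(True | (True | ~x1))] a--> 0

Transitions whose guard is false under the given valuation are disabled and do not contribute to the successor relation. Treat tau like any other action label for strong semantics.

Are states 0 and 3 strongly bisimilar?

Answer: NOT BISIMILAR

Trace:
Refine partition for ~:
  round 0: {{0,1,2,3,4,5,6,7}}
  round 1: {{0},{1},{2},{3},{4},{5},{6},{7}}
stable after 2 split(s): 8 block(s)
0∈{0}, 3∈{3}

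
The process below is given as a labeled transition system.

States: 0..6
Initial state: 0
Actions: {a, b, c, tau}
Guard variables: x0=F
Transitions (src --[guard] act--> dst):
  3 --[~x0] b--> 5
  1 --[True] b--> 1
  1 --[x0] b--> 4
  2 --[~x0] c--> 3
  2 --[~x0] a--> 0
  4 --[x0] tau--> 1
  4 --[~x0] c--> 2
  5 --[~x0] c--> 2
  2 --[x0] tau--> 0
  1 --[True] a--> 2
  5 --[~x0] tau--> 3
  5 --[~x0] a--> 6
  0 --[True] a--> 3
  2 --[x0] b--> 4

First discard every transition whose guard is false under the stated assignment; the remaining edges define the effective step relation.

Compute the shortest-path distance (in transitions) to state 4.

Breadth-first toward 4:
  Layer 0: {0}
  Layer 1: {3}
  Layer 2: {5}
  Layer 3: {2,6}
4 never appears.

Answer: UNREACHABLE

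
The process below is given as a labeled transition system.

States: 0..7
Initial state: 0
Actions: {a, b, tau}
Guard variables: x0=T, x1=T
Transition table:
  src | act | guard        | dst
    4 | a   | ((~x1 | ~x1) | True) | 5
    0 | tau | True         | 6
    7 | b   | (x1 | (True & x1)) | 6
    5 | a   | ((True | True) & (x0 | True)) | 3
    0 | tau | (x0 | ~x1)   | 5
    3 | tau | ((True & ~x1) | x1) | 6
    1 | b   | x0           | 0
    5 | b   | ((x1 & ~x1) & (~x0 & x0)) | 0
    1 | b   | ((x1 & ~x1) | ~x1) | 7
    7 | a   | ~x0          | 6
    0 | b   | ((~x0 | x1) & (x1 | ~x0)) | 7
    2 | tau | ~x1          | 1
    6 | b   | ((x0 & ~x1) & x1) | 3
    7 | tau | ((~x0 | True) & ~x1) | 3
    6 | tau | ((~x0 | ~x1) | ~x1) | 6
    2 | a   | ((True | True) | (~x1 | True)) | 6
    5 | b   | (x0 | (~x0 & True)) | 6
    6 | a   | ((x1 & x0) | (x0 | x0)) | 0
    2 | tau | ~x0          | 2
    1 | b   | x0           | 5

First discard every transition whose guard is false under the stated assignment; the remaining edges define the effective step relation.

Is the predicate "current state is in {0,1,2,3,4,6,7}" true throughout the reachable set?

Answer: INVARIANT VIOLATED at state 5

Trace:
Allowed set {0,1,2,3,4,6,7}
Reachable = {0,3,5,6,7}
  0: safe
  3: safe
  5: outside
  6: safe
  7: safe
counterexample path to 5: tau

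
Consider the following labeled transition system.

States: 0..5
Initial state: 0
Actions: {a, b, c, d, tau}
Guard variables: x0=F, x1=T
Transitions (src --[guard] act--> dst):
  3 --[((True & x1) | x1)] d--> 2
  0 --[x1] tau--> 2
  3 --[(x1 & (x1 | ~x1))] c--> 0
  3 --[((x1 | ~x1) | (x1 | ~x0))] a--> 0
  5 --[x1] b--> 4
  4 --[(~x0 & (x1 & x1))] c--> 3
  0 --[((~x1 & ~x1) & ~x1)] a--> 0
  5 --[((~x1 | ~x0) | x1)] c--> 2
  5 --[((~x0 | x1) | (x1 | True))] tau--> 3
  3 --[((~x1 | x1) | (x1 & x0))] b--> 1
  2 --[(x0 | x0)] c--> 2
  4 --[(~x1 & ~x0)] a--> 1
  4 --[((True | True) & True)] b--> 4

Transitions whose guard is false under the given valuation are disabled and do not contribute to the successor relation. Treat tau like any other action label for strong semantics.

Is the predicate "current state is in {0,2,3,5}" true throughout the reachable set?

Allowed set {0,2,3,5}
Reachable = {0,2}
  0: ok
  2: ok

Answer: INVARIANT HOLDS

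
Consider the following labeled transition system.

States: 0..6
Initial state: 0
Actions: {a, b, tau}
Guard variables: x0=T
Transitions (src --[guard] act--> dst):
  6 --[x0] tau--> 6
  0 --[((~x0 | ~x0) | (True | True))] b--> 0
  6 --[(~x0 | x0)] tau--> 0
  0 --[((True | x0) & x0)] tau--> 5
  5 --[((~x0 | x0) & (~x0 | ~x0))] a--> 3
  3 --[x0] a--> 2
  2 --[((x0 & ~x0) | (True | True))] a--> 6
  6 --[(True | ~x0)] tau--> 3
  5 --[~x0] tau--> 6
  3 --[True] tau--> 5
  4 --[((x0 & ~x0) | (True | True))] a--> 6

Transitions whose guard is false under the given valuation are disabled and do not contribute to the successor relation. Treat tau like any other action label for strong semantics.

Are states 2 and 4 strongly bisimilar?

Answer: BISIMILAR

Trace:
Refine partition for ~:
  P[0] = {{0,1,2,3,4,5,6}}
  P[1] = {{0},{1,5},{2,4},{3},{6}}
Fixed point at round 2; 5 class(es).
[2]={2,4}  [4]={2,4}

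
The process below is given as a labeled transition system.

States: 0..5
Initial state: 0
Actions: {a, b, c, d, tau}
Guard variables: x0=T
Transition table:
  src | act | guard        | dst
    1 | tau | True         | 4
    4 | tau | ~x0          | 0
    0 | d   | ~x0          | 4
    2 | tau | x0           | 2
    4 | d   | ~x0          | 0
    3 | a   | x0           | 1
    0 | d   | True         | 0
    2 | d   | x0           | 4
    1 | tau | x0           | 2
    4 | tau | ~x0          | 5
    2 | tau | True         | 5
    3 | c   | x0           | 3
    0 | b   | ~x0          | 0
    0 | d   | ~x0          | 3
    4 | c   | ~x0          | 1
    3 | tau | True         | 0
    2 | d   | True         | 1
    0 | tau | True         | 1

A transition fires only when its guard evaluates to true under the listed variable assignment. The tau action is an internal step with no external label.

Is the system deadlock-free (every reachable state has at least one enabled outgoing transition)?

R = {0,1,2,4,5}
  0: d→0  tau→1  [2 out]
  1: tau→2  tau→4  [2 out]
  2: d→1  d→4  tau→2  tau→5  [4 out]
  4: ∅  [deadlock]
  5: ∅  [deadlock]
witness 4: tau·tau

Answer: DEADLOCK at state 4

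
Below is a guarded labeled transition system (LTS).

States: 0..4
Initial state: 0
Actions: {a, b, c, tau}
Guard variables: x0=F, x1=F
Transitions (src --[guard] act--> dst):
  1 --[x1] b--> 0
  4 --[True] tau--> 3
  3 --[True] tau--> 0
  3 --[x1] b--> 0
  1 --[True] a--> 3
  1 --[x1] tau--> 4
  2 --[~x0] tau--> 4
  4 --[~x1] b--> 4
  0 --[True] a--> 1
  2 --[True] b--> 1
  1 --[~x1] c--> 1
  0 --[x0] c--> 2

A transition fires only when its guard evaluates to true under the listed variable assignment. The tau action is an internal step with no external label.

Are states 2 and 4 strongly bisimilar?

Refine partition for ~:
  P[0] = {{0,1,2,3,4}}
  P[1] = {{0},{1},{2,4},{3}}
  P[2] = {{0},{1},{2},{3},{4}}
5 equivalence class(es) (converged in 3)
[2]={2}  [4]={4}

Answer: NOT BISIMILAR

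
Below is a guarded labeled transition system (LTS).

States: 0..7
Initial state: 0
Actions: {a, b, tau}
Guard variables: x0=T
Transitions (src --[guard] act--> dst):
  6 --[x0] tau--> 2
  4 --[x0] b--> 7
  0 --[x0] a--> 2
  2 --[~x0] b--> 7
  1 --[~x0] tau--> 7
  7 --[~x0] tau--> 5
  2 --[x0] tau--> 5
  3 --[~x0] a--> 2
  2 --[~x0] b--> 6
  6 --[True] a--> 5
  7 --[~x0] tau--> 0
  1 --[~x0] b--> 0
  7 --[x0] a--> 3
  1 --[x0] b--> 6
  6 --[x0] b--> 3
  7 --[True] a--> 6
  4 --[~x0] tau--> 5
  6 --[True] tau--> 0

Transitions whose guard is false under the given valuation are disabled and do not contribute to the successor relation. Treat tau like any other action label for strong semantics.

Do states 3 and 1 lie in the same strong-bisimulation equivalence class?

Answer: NOT BISIMILAR

Working:
Compute ~ classes (split until stable):
  round 0: {{0,1,2,3,4,5,6,7}}
  round 1: {{0,7},{1,4},{2},{3,5},{6}}
  round 2: {{0},{1},{2},{3,5},{4},{6},{7}}
Fixed point at round 3; 7 class(es).
class of 3: {3,5}; class of 1: {1}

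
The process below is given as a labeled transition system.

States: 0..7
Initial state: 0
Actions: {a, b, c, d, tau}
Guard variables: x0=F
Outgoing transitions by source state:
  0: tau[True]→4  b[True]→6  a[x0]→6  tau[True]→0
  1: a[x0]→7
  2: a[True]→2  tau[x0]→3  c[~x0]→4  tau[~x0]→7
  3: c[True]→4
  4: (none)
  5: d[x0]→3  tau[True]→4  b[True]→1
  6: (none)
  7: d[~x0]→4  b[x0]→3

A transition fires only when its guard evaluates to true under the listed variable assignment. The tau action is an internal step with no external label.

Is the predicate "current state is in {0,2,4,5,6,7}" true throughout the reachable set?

Answer: INVARIANT HOLDS

Trace:
Safe = {0,2,4,5,6,7}
Reach set: {0,4,6}
  0: safe
  4: safe
  6: safe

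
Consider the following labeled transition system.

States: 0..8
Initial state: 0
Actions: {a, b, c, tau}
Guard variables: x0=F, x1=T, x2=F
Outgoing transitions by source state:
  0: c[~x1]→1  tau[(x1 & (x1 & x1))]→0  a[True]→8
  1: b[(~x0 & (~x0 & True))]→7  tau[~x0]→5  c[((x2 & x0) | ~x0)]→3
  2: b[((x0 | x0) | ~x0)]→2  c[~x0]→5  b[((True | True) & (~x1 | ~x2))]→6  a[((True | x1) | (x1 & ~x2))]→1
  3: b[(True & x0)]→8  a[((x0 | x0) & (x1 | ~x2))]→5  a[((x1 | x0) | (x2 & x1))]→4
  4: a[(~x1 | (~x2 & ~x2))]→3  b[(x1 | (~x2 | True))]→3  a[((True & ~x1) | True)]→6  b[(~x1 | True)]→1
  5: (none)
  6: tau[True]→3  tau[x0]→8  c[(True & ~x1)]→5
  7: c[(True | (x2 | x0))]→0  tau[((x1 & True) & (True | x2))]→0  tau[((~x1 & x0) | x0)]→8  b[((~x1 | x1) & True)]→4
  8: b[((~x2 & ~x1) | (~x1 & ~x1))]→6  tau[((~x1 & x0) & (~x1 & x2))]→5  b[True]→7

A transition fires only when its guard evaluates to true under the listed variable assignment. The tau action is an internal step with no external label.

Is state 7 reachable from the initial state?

Answer: REACHABLE

Analysis:
After dropping false guards: 19 live edges.
L0 = {0}
L1 = {8}  cumulative {0,8}
L2 = {7}  cumulative {0,7,8}
L3 = {4}  cumulative {0,4,7,8}
L4 = {1,3,6}  cumulative {0,1,3,4,6,7,8}
L5 = {5}  cumulative {0,1,3,4,5,6,7,8}
Reachable = {0,1,3,4,5,6,7,8}
witness 7: a·b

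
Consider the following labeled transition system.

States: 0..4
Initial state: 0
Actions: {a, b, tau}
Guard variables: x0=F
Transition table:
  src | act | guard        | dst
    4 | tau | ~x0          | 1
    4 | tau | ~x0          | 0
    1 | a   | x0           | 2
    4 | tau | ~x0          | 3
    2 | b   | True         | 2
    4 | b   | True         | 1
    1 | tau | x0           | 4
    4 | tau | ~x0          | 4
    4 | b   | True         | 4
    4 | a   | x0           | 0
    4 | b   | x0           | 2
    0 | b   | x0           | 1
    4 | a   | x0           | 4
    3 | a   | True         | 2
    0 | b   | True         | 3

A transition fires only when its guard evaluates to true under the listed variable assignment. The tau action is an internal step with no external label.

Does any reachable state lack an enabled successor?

R = {0,2,3}
  0: b→3  [1 out]
  2: b→2  [1 out]
  3: a→2  [1 out]

Answer: DEADLOCK-FREE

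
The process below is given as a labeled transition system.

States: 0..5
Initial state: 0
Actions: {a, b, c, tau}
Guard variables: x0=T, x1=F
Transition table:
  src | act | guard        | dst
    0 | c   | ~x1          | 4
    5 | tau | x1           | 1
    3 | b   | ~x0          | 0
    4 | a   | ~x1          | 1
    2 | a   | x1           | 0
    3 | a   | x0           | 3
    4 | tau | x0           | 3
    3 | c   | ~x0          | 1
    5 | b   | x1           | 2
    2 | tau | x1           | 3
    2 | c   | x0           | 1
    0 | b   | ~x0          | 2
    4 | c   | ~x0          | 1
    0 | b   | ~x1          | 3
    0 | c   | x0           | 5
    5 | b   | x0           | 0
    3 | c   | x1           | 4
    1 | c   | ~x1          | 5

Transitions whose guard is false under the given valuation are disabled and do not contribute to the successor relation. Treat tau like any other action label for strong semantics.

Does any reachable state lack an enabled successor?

Answer: DEADLOCK-FREE

Working:
R = {0,1,3,4,5}
  0: b→3  c→4  c→5  [3 out]
  1: c→5  [1 out]
  3: a→3  [1 out]
  4: a→1  tau→3  [2 out]
  5: b→0  [1 out]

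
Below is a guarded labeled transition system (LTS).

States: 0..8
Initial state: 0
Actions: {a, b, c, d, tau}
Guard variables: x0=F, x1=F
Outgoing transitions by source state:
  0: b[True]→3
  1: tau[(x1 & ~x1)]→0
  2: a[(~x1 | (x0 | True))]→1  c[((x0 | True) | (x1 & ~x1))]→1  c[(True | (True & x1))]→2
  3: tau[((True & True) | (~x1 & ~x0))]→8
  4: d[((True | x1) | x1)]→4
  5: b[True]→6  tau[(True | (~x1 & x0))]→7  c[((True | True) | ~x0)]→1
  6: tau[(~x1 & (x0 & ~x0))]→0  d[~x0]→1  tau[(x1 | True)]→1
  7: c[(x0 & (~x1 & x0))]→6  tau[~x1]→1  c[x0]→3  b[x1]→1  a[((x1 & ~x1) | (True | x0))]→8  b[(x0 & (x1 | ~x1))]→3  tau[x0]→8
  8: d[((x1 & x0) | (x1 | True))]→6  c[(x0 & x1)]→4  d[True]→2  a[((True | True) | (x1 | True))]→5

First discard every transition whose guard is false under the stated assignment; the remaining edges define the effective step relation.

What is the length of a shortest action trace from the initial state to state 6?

Breadth-first toward 6:
  Layer 0: {0}
  Layer 1: {3}
  Layer 2: {8}
  Layer 3: {2,5,6}
depth(6)=3, e.g. b·tau·d

Answer: 3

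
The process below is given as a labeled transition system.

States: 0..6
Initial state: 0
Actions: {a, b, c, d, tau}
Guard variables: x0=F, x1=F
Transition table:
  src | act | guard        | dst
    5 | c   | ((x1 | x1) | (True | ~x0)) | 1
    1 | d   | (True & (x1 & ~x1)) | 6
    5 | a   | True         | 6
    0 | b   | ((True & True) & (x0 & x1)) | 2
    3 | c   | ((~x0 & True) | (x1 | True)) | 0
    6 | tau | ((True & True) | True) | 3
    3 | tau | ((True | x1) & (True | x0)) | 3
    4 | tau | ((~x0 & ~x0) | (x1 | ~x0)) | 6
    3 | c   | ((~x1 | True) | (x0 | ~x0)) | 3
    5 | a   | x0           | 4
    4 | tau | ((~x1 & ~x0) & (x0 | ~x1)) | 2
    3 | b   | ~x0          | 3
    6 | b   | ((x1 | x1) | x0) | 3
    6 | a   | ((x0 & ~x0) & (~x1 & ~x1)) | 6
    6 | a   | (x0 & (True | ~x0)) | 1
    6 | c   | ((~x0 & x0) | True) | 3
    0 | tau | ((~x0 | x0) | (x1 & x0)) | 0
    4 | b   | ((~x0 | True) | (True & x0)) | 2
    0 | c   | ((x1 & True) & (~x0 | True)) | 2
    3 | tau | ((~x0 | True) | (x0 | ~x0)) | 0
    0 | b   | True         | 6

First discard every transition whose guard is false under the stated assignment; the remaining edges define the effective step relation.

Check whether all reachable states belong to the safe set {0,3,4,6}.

Answer: INVARIANT HOLDS

Analysis:
Inv-set: {0,3,4,6}
R = {0,3,6}
  0: ok
  3: ok
  6: ok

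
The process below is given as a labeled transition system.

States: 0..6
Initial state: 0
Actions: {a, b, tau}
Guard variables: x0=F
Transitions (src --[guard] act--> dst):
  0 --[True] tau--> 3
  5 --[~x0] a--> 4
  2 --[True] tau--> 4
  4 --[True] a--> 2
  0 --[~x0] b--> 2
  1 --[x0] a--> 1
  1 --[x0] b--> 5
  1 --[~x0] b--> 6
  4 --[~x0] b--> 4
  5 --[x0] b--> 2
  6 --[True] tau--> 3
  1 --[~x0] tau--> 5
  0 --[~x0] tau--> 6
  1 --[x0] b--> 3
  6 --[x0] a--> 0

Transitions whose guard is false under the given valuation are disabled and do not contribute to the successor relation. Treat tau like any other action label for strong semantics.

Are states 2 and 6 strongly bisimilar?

Bisimulation quotient by refinement:
  P[0] = {{0,1,2,3,4,5,6}}
  P[1] = {{0,1},{2,6},{3},{4},{5}}
  P[2] = {{0},{1},{2},{3},{4},{5},{6}}
Fixed point at round 3; 7 class(es).
class of 2: {2}; class of 6: {6}

Answer: NOT BISIMILAR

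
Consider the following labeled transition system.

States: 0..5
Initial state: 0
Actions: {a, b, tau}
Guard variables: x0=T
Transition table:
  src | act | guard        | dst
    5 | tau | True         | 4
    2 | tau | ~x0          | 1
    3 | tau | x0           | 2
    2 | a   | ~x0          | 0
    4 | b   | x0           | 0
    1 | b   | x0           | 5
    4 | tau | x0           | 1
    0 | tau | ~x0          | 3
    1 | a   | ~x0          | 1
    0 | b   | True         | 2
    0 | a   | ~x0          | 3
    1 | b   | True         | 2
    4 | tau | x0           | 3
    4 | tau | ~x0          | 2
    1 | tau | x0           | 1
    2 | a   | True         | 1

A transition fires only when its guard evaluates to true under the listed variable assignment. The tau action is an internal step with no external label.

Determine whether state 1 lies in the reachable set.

10 transition(s) survive guard evaluation.
depth 0: {0}
depth 1: {2}  now seen {0,2}
depth 2: {1}  now seen {0,1,2}
depth 3: {5}  now seen {0,1,2,5}
depth 4: {4}  now seen {0,1,2,4,5}
depth 5: {3}  now seen {0,1,2,3,4,5}
R = {0,1,2,3,4,5}
witness 1: b·a

Answer: REACHABLE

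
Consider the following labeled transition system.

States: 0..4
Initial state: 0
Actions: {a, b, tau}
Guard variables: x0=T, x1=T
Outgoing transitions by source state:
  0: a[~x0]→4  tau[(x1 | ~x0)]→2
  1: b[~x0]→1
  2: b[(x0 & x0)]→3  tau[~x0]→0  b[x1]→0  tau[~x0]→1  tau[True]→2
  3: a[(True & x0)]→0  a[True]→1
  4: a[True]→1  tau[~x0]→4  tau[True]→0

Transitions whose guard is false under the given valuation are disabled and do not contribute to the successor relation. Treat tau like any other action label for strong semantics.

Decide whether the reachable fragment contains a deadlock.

Reachable = {0,1,2,3}
  0: tau→2  [1 exit(s)]
  1: ∅  [deadlock]
  2: b→0  b→3  tau→2  [3 exit(s)]
  3: a→0  a→1  [2 exit(s)]
witness 1: tau·b·a

Answer: DEADLOCK at state 1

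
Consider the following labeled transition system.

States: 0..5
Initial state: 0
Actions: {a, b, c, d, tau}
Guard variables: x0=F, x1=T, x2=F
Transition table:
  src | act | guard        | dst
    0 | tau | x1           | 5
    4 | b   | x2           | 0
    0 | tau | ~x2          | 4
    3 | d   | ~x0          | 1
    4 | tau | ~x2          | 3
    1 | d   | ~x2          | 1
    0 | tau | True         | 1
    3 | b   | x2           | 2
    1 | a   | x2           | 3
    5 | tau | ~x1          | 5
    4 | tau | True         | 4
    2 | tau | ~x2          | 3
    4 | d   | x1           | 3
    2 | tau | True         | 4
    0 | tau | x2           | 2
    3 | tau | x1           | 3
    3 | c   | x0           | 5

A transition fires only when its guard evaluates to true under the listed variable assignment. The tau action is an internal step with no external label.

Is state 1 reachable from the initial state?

11 transition(s) survive guard evaluation.
L0 = {0}
L1 = {1,4,5}  cumulative {0,1,4,5}
L2 = {3}  cumulative {0,1,3,4,5}
R = {0,1,3,4,5}
Path to 1: tau

Answer: REACHABLE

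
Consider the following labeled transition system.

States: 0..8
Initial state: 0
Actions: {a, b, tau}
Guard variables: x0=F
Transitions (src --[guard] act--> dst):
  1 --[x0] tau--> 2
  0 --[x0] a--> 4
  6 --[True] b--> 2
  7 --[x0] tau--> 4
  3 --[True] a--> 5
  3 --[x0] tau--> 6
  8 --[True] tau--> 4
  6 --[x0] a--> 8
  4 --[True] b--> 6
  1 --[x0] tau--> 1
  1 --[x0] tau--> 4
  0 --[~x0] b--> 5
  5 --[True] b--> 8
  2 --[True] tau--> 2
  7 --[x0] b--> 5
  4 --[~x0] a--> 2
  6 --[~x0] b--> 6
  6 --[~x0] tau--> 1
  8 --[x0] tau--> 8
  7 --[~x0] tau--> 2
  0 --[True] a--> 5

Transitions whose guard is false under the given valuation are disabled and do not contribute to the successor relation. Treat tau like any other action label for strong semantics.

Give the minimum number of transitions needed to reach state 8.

Layered search for 8:
  depth 0: {0}
  depth 1: {5}
  depth 2: {8}
8 enters at depth 2; path a·b

Answer: 2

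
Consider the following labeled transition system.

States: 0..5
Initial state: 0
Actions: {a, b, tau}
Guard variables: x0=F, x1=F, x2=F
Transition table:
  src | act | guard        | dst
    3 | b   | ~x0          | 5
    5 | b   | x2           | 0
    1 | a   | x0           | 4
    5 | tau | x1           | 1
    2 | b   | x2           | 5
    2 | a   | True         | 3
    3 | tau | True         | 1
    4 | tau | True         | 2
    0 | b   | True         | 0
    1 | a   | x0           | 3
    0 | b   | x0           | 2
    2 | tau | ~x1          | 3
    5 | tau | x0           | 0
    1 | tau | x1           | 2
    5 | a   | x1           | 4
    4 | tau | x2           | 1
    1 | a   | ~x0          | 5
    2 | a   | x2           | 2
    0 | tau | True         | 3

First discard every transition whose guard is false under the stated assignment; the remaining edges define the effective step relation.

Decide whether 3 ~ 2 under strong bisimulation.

Bisimulation quotient by refinement:
  π0 = {{0,1,2,3,4,5}}
  π1 = {{0,3},{1},{2},{4},{5}}
  π2 = {{0},{1},{2},{3},{4},{5}}
6 equivalence class(es) (converged in 3)
3∈{3}, 2∈{2}

Answer: NOT BISIMILAR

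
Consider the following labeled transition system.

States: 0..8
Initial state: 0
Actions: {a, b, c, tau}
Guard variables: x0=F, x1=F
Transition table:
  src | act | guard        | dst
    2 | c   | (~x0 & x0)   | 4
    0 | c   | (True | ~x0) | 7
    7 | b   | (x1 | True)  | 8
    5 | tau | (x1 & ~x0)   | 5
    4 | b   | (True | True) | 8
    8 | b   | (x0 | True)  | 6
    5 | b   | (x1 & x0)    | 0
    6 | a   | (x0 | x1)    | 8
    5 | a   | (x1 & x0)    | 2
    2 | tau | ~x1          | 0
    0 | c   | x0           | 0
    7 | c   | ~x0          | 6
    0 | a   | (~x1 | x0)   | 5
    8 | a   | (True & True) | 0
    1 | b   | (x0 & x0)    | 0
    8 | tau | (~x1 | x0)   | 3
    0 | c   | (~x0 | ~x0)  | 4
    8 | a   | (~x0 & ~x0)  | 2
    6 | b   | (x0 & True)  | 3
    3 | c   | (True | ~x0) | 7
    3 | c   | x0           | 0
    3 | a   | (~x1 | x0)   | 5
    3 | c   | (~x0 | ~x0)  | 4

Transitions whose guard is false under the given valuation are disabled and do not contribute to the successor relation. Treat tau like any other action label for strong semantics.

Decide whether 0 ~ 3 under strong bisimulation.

Answer: BISIMILAR

Working:
Bisimulation quotient by refinement:
  π0 = {{0,1,2,3,4,5,6,7,8}}
  π1 = {{0,3},{1,5,6},{2},{4},{7},{8}}
Fixed point at round 2; 6 class(es).
class of 0: {0,3}; class of 3: {0,3}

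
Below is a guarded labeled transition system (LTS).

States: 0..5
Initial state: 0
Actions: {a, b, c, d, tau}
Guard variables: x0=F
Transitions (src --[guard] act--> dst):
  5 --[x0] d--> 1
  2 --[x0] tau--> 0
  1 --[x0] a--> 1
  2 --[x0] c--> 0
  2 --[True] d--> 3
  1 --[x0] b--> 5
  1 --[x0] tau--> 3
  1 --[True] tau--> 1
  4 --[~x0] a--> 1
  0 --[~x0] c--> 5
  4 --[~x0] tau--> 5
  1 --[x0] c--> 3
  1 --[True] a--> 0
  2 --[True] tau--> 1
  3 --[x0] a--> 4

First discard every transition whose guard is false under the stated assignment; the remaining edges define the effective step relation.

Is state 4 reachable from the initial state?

Answer: UNREACHABLE

Working:
Guard filter leaves 7 enabled edge(s).
Layer 0: {0}
Layer 1: {5}  cumulative {0,5}
Reachable = {0,5}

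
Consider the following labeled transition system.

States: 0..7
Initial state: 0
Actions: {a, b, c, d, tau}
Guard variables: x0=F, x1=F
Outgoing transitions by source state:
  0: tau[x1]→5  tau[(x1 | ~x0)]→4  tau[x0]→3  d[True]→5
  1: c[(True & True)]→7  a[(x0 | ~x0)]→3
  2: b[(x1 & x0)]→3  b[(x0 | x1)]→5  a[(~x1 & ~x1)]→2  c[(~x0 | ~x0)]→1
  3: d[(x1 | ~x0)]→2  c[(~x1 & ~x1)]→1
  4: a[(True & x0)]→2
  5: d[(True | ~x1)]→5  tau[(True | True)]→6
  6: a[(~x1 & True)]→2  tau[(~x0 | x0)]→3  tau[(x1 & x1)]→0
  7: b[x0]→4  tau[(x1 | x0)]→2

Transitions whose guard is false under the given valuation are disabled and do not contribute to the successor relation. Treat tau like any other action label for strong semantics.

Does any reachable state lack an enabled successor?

Answer: DEADLOCK at state 4

Analysis:
Reach set: {0,1,2,3,4,5,6,7}
  0: d→5  tau→4  [2 out]
  1: a→3  c→7  [2 out]
  2: a→2  c→1  [2 out]
  3: c→1  d→2  [2 out]
  4: ∅  [STUCK]
  5: d→5  tau→6  [2 out]
  6: a→2  tau→3  [2 out]
  7: ∅  [STUCK]
Path to 4: tau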